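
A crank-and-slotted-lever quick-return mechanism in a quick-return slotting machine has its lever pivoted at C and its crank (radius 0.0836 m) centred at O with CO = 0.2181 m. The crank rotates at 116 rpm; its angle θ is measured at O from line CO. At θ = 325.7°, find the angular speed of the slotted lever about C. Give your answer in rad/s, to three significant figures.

3.16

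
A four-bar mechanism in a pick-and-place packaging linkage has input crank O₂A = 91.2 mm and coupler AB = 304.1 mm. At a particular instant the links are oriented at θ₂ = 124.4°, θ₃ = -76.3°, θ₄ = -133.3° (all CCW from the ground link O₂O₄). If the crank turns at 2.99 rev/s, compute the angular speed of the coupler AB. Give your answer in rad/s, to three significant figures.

6.56

ω₂ = 18.79 rad/s (from 2.99 rev/s).
Differentiating the loop-closure r₂e^{iθ₂}+r₃e^{iθ₃}=r₁+r₄e^{iθ₄} gives r₂ω₂e^{iθ₂}+r₃ω₃e^{iθ₃}=r₄ω₄e^{iθ₄}.
Eliminating the other unknown: ω₃ = r₂ω₂ sin(θ₄−θ₂) / [r₃ sin(θ₃−θ₄)].
Numerator sine = +0.97705; denominator sine = +0.83867.
Result = 0.0912·18.79·(+0.97705) / (0.3041·(+0.83867)) = +6.5638 rad/s; magnitude 6.5638 rad/s.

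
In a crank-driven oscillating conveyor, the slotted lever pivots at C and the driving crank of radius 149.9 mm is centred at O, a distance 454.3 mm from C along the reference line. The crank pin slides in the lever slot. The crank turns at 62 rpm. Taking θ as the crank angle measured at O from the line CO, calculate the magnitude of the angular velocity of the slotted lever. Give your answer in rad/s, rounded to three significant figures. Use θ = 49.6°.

1.36

ω = 6.493 rad/s (from 62 rpm).
Crank pin A relative to C: A = (d + r cosθ, r sinθ); lever angle φ = atan2(r sinθ, d + r cosθ).
Differentiating tanφ: φ̇ = rω(d cosθ + r)/(d² + r² + 2dr cosθ).
d² + r² + 2dr cosθ = |CA|² = 0.317132 m²;  d cosθ + r = +0.44434 m.
|ω_lever| = |0.1499·6.493·+0.44434| / 0.317132 = 1.3636 rad/s.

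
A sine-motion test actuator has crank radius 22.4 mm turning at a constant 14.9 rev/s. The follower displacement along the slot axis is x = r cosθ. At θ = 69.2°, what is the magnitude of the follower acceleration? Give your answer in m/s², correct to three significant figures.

69.7

ω = 93.62 rad/s (from 14.9 rev/s).
x = r cosθ ⇒ ẍ = −rω² cosθ (ω constant).
|a| = rω²|cosθ| = 0.0224·(93.62)²·|cos 69.2°| = 69.717 m/s².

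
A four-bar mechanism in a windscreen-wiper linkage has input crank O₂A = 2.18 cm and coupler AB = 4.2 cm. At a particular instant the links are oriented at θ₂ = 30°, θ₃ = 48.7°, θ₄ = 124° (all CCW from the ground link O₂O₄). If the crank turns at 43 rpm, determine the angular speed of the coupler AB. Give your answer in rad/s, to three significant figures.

ω₂ = 4.503 rad/s (from 43 rpm).
Differentiating the loop-closure r₂e^{iθ₂}+r₃e^{iθ₃}=r₁+r₄e^{iθ₄} gives r₂ω₂e^{iθ₂}+r₃ω₃e^{iθ₃}=r₄ω₄e^{iθ₄}.
Eliminating the other unknown: ω₃ = r₂ω₂ sin(θ₄−θ₂) / [r₃ sin(θ₃−θ₄)].
Numerator sine = +0.99756; denominator sine = -0.96727.
Result = 0.0218·4.503·(+0.99756) / (0.042·(-0.96727)) = -2.4105 rad/s; magnitude 2.4105 rad/s.

2.41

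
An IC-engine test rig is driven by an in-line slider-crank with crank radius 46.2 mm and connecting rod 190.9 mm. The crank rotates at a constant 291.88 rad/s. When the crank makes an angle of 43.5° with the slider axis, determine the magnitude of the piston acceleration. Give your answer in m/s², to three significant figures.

2920

ω = 291.9 rad/s
x(θ) = r cosθ + √(L² − r² sin²θ); with ω constant, a = ω²·d²x/dθ².
d²x/dθ² = −r cosθ − r²(cos2θ)/√u − r⁴ sin²2θ/(4u^{3/2}),  u = L² − r² sin²θ = 0.0354314 m².
Substituting r = 0.0462 m, L = 0.1909 m, θ = 43.5°: d²x/dθ² = -0.034276 m.
a = ω²·d²x/dθ² = (291.9)²·(-0.034276) = -2920.1 m/s²;  |a| = 2920.1 m/s².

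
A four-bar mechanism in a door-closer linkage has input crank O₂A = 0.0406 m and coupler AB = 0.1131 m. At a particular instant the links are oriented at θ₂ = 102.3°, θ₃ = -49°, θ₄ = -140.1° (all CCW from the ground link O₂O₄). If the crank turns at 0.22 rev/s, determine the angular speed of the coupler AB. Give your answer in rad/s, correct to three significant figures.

0.440

ω₂ = 1.382 rad/s (from 0.22 rev/s).
Differentiating the loop-closure r₂e^{iθ₂}+r₃e^{iθ₃}=r₁+r₄e^{iθ₄} gives r₂ω₂e^{iθ₂}+r₃ω₃e^{iθ₃}=r₄ω₄e^{iθ₄}.
Eliminating the other unknown: ω₃ = r₂ω₂ sin(θ₄−θ₂) / [r₃ sin(θ₃−θ₄)].
Numerator sine = +0.88620; denominator sine = +0.99982.
Result = 0.0406·1.382·(+0.88620) / (0.1131·(+0.99982)) = +0.43982 rad/s; magnitude 0.43982 rad/s.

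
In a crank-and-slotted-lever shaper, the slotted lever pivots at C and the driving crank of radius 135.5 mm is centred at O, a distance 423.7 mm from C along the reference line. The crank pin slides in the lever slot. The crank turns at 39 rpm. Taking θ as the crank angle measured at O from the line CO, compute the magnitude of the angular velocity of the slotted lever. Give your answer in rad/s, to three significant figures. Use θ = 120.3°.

ω = 4.084 rad/s (from 39 rpm).
Crank pin A relative to C: A = (d + r cosθ, r sinθ); lever angle φ = atan2(r sinθ, d + r cosθ).
Differentiating tanφ: φ̇ = rω(d cosθ + r)/(d² + r² + 2dr cosθ).
d² + r² + 2dr cosθ = |CA|² = 0.139951 m²;  d cosθ + r = -0.078268 m.
|ω_lever| = |0.1355·4.084·-0.078268| / 0.139951 = 0.30949 rad/s.

0.309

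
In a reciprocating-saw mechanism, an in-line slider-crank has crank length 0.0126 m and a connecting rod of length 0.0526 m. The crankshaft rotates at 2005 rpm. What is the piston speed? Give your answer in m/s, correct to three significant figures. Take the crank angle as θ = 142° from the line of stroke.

ω = 2π·2005/60 = 210 rad/s
For an in-line slider-crank, x = r cosθ + √(L² − r² sin²θ), so v = −rω sinθ·[1 + r cosθ/√(L² − r² sin²θ)].
With r = 0.0126 m, L = 0.0526 m, θ = 142°: √(L² − r² sin²θ) = 0.052025 m.
v = −0.0126·210·0.61566·[1 + 0.0126·-0.78801/0.052025] = -1.3179 m/s.
|v| = 1.3179 m/s.

1.32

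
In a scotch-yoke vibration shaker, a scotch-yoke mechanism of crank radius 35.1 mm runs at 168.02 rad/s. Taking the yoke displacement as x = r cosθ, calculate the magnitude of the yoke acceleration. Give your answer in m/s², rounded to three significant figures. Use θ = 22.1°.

ω = 168 rad/s
x = r cosθ ⇒ ẍ = −rω² cosθ (ω constant).
|a| = rω²|cosθ| = 0.0351·(168)²·|cos 22.1°| = 918.1 m/s².

918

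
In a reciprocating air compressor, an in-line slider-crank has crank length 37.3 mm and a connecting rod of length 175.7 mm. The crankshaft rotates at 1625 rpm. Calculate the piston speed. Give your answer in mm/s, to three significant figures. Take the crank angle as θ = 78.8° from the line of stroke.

ω = 2π·1625/60 = 170.2 rad/s
For an in-line slider-crank, x = r cosθ + √(L² − r² sin²θ), so v = −rω sinθ·[1 + r cosθ/√(L² − r² sin²θ)].
With r = 0.0373 m, L = 0.1757 m, θ = 78.8°: √(L² − r² sin²θ) = 0.17185 m.
v = −0.0373·170.2·0.98096·[1 + 0.0373·0.19423/0.17185] = -6.4889 m/s.
|v| = 6.4889 m/s = 6488.9 mm/s.

6490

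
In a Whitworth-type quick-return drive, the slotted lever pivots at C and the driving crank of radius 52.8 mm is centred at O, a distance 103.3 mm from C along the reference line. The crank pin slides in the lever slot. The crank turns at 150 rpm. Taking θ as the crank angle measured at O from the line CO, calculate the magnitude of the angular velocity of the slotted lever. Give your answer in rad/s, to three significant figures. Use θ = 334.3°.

5.20

ω = 15.71 rad/s (from 150 rpm).
Crank pin A relative to C: A = (d + r cosθ, r sinθ); lever angle φ = atan2(r sinθ, d + r cosθ).
Differentiating tanφ: φ̇ = rω(d cosθ + r)/(d² + r² + 2dr cosθ).
d² + r² + 2dr cosθ = |CA|² = 0.0232881 m²;  d cosθ + r = +0.14588 m.
|ω_lever| = |0.0528·15.71·+0.14588| / 0.0232881 = 5.1954 rad/s.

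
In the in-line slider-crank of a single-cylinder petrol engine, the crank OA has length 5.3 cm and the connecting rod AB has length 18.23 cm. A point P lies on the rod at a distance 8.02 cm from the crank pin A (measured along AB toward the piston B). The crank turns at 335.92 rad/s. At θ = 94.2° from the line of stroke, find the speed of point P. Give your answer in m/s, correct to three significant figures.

ω = 335.9 rad/s.  Crank-pin speed |V_A| = rω = 17.804 m/s, perpendicular to OA.
Rod angle: sinφ = −(r/L) sinθ ⇒ φ = -16.855°; ω_rod = −rω cosθ/√(L²−r²sin²θ) = +7.4736 rad/s.
V_P = V_A + ω_rod × AP, with AP = 0.0802 m along the rod.
Components: V_Px = −rω sinθ − a·ω_rod·sinφ = -17.582 m/s;  V_Py = rω cosθ + a·ω_rod·cosφ = -0.73028 m/s.
|V_P| = √(V_Px² + V_Py²) = 17.597 m/s.

17.6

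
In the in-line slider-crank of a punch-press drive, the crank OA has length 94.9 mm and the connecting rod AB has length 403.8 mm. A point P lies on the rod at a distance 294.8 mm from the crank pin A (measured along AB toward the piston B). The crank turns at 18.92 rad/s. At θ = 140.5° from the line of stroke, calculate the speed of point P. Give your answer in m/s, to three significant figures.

1.06

ω = 18.92 rad/s.  Crank-pin speed |V_A| = rω = 1.7955 m/s, perpendicular to OA.
Rod angle: sinφ = −(r/L) sinθ ⇒ φ = -8.597°; ω_rod = −rω cosθ/√(L²−r²sin²θ) = +3.47 rad/s.
V_P = V_A + ω_rod × AP, with AP = 0.2948 m along the rod.
Components: V_Px = −rω sinθ − a·ω_rod·sinφ = -0.98916 m/s;  V_Py = rω cosθ + a·ω_rod·cosφ = -0.37398 m/s.
|V_P| = √(V_Px² + V_Py²) = 1.0575 m/s.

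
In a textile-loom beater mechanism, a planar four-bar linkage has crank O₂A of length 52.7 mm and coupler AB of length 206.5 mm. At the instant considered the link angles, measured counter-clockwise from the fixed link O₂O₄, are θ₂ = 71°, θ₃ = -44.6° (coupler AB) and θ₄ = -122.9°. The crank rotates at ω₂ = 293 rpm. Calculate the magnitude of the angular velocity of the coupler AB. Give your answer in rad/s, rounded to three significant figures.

ω₂ = 30.68 rad/s (from 293 rpm).
Differentiating the loop-closure r₂e^{iθ₂}+r₃e^{iθ₃}=r₁+r₄e^{iθ₄} gives r₂ω₂e^{iθ₂}+r₃ω₃e^{iθ₃}=r₄ω₄e^{iθ₄}.
Eliminating the other unknown: ω₃ = r₂ω₂ sin(θ₄−θ₂) / [r₃ sin(θ₃−θ₄)].
Numerator sine = +0.24023; denominator sine = +0.97922.
Result = 0.0527·30.68·(+0.24023) / (0.2065·(+0.97922)) = +1.921 rad/s; magnitude 1.921 rad/s.

1.92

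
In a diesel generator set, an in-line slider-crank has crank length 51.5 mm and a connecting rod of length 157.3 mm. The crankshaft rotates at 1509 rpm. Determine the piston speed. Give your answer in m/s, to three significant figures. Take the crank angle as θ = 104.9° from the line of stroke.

ω = 2π·1509/60 = 158 rad/s
For an in-line slider-crank, x = r cosθ + √(L² − r² sin²θ), so v = −rω sinθ·[1 + r cosθ/√(L² − r² sin²θ)].
With r = 0.0515 m, L = 0.1573 m, θ = 104.9°: √(L² − r² sin²θ) = 0.14922 m.
v = −0.0515·158·0.96638·[1 + 0.0515·-0.25713/0.14922] = -7.1666 m/s.
|v| = 7.1666 m/s.

7.17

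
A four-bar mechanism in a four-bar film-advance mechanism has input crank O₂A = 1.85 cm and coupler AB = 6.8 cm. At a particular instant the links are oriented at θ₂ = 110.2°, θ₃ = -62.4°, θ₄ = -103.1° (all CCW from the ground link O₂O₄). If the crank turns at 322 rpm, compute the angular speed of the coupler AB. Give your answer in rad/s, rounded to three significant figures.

ω₂ = 33.72 rad/s (from 322 rpm).
Differentiating the loop-closure r₂e^{iθ₂}+r₃e^{iθ₃}=r₁+r₄e^{iθ₄} gives r₂ω₂e^{iθ₂}+r₃ω₃e^{iθ₃}=r₄ω₄e^{iθ₄}.
Eliminating the other unknown: ω₃ = r₂ω₂ sin(θ₄−θ₂) / [r₃ sin(θ₃−θ₄)].
Numerator sine = +0.54902; denominator sine = +0.65210.
Result = 0.0185·33.72·(+0.54902) / (0.068·(+0.65210)) = +7.7237 rad/s; magnitude 7.7237 rad/s.

7.72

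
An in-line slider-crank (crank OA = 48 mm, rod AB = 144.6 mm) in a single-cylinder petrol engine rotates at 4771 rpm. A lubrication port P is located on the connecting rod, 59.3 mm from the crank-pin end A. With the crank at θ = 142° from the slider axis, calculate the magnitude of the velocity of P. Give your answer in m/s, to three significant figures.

ω = 499.6 rad/s.  Crank-pin speed |V_A| = rω = 23.982 m/s, perpendicular to OA.
Rod angle: sinφ = −(r/L) sinθ ⇒ φ = -11.793°; ω_rod = −rω cosθ/√(L²−r²sin²θ) = +133.51 rad/s.
V_P = V_A + ω_rod × AP, with AP = 0.0593 m along the rod.
Components: V_Px = −rω sinθ − a·ω_rod·sinφ = -13.147 m/s;  V_Py = rω cosθ + a·ω_rod·cosφ = -11.148 m/s.
|V_P| = √(V_Px² + V_Py²) = 17.237 m/s.

17.2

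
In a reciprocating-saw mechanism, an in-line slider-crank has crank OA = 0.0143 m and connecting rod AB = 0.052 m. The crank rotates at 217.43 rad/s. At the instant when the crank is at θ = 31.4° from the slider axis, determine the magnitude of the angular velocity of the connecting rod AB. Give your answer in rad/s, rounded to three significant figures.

51.6

ω = 217.4 rad/s
The rod makes angle φ with the slider axis where L sinφ = r sinθ; differentiating, L cosφ·φ̇ = r ω cosθ.
L cosφ = √(L² − r² sin²θ) = 0.051463 m.
|ω_rod| = r ω |cosθ| / √(L² − r² sin²θ) = 0.0143·217.4·0.85355/0.051463 = 51.569 rad/s.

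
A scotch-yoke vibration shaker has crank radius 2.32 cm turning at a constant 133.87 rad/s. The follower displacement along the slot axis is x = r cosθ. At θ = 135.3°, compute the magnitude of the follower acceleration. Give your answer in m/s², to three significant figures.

296

ω = 133.9 rad/s
x = r cosθ ⇒ ẍ = −rω² cosθ (ω constant).
|a| = rω²|cosθ| = 0.0232·(133.9)²·|cos 135.3°| = 295.53 m/s².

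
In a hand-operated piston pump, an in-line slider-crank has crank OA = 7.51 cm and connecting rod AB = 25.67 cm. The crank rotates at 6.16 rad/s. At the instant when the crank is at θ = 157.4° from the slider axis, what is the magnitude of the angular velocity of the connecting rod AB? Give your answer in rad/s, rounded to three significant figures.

1.67

ω = 6.16 rad/s
The rod makes angle φ with the slider axis where L sinφ = r sinθ; differentiating, L cosφ·φ̇ = r ω cosθ.
L cosφ = √(L² − r² sin²θ) = 0.25507 m.
|ω_rod| = r ω |cosθ| / √(L² − r² sin²θ) = 0.0751·6.16·0.92321/0.25507 = 1.6744 rad/s.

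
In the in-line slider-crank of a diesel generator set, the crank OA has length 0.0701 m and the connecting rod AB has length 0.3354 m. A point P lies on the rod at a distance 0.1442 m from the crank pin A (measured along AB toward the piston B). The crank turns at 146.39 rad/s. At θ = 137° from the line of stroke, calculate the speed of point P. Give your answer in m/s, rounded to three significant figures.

7.81

ω = 146.4 rad/s.  Crank-pin speed |V_A| = rω = 10.262 m/s, perpendicular to OA.
Rod angle: sinφ = −(r/L) sinθ ⇒ φ = -8.195°; ω_rod = −rω cosθ/√(L²−r²sin²θ) = +22.607 rad/s.
V_P = V_A + ω_rod × AP, with AP = 0.1442 m along the rod.
Components: V_Px = −rω sinθ − a·ω_rod·sinφ = -6.5339 m/s;  V_Py = rω cosθ + a·ω_rod·cosφ = -4.2784 m/s.
|V_P| = √(V_Px² + V_Py²) = 7.8101 m/s.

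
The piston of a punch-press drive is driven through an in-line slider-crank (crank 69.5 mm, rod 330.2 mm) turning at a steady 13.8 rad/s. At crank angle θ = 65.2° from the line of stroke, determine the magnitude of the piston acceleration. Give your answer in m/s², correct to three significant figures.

3.73

ω = 13.8 rad/s
x(θ) = r cosθ + √(L² − r² sin²θ); with ω constant, a = ω²·d²x/dθ².
d²x/dθ² = −r cosθ − r²(cos2θ)/√u − r⁴ sin²2θ/(4u^{3/2}),  u = L² − r² sin²θ = 0.105052 m².
Substituting r = 0.0695 m, L = 0.3302 m, θ = 65.2°: d²x/dθ² = -0.019592 m.
a = ω²·d²x/dθ² = (13.8)²·(-0.019592) = -3.7312 m/s²;  |a| = 3.7312 m/s².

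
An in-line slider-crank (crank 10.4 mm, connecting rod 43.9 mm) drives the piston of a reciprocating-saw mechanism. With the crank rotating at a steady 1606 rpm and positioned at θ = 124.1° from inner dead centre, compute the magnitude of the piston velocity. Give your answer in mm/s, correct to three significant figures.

1250

ω = 2π·1606/60 = 168.2 rad/s
For an in-line slider-crank, x = r cosθ + √(L² − r² sin²θ), so v = −rω sinθ·[1 + r cosθ/√(L² − r² sin²θ)].
With r = 0.0104 m, L = 0.0439 m, θ = 124.1°: √(L² − r² sin²θ) = 0.043047 m.
v = −0.0104·168.2·0.82806·[1 + 0.0104·-0.56064/0.043047] = -1.2522 m/s.
|v| = 1.2522 m/s = 1252.2 mm/s.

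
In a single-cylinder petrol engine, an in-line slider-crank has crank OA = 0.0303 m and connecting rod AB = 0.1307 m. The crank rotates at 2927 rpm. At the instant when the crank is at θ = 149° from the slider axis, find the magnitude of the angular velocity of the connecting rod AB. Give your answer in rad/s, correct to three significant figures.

61.3

ω = 306.5 rad/s (converted from 2927 rpm).
The rod makes angle φ with the slider axis where L sinφ = r sinθ; differentiating, L cosφ·φ̇ = r ω cosθ.
L cosφ = √(L² − r² sin²θ) = 0.12976 m.
|ω_rod| = r ω |cosθ| / √(L² − r² sin²θ) = 0.0303·306.5·0.85717/0.12976 = 61.348 rad/s.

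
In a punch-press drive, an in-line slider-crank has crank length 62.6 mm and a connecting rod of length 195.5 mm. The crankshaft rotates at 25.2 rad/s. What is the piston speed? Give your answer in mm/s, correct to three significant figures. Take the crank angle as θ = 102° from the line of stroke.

1430

ω = 25.2 rad/s
For an in-line slider-crank, x = r cosθ + √(L² − r² sin²θ), so v = −rω sinθ·[1 + r cosθ/√(L² − r² sin²θ)].
With r = 0.0626 m, L = 0.1955 m, θ = 102°: √(L² − r² sin²θ) = 0.18566 m.
v = −0.0626·25.2·0.97815·[1 + 0.0626·-0.20791/0.18566] = -1.4349 m/s.
|v| = 1.4349 m/s = 1434.9 mm/s.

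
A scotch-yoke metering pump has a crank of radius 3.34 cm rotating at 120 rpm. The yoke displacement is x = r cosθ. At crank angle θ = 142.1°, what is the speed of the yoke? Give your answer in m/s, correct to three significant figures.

0.258

ω = 12.57 rad/s (from 120 rpm).
x = r cosθ ⇒ ẋ = −rω sinθ.
|v| = rω|sinθ| = 0.0334·12.57·|sin 142.1°| = 0.25783 m/s.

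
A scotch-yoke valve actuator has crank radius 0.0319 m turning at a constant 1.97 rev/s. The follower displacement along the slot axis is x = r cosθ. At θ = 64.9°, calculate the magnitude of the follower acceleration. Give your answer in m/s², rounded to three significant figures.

2.07

ω = 12.38 rad/s (from 1.97 rev/s).
x = r cosθ ⇒ ẍ = −rω² cosθ (ω constant).
|a| = rω²|cosθ| = 0.0319·(12.38)²·|cos 64.9°| = 2.0733 m/s².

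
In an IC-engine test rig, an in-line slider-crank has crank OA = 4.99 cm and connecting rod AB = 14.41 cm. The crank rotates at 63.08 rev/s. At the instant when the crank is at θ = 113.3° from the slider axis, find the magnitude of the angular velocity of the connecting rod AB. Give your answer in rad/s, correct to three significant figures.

57.3

ω = 396.3 rad/s (converted from 63.08 rev/s).
The rod makes angle φ with the slider axis where L sinφ = r sinθ; differentiating, L cosφ·φ̇ = r ω cosθ.
L cosφ = √(L² − r² sin²θ) = 0.13662 m.
|ω_rod| = r ω |cosθ| / √(L² − r² sin²θ) = 0.0499·396.3·0.39555/0.13662 = 57.261 rad/s.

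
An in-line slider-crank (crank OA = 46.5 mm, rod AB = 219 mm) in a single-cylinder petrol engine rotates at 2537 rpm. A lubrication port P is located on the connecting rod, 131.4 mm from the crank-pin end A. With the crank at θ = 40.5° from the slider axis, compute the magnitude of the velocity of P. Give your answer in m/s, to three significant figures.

ω = 265.7 rad/s.  Crank-pin speed |V_A| = rω = 12.354 m/s, perpendicular to OA.
Rod angle: sinφ = −(r/L) sinθ ⇒ φ = -7.926°; ω_rod = −rω cosθ/√(L²−r²sin²θ) = -43.308 rad/s.
V_P = V_A + ω_rod × AP, with AP = 0.1314 m along the rod.
Components: V_Px = −rω sinθ − a·ω_rod·sinφ = -8.8079 m/s;  V_Py = rω cosθ + a·ω_rod·cosφ = +3.7576 m/s.
|V_P| = √(V_Px² + V_Py²) = 9.5759 m/s.

9.58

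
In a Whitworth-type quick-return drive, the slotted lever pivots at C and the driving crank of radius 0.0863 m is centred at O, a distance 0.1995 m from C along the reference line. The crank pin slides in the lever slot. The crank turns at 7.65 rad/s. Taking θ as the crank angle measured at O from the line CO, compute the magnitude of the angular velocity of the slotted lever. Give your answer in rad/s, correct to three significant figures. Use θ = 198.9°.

4.61

ω = 7.65 rad/s
Crank pin A relative to C: A = (d + r cosθ, r sinθ); lever angle φ = atan2(r sinθ, d + r cosθ).
Differentiating tanφ: φ̇ = rω(d cosθ + r)/(d² + r² + 2dr cosθ).
d² + r² + 2dr cosθ = |CA|² = 0.0146707 m²;  d cosθ + r = -0.10244 m.
|ω_lever| = |0.0863·7.65·-0.10244| / 0.0146707 = 4.6101 rad/s.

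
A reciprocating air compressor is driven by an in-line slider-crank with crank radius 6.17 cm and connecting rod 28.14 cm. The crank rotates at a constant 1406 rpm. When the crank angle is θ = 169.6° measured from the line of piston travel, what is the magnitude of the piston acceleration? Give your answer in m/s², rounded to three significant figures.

1040

ω = 2π·1406/60 = 147.2 rad/s
x(θ) = r cosθ + √(L² − r² sin²θ); with ω constant, a = ω²·d²x/dθ².
d²x/dθ² = −r cosθ − r²(cos2θ)/√u − r⁴ sin²2θ/(4u^{3/2}),  u = L² − r² sin²θ = 0.0790619 m².
Substituting r = 0.0617 m, L = 0.2814 m, θ = 169.6°: d²x/dθ² = +0.048009 m.
a = ω²·d²x/dθ² = (147.2)²·(+0.048009) = +1040.8 m/s²;  |a| = 1040.8 m/s².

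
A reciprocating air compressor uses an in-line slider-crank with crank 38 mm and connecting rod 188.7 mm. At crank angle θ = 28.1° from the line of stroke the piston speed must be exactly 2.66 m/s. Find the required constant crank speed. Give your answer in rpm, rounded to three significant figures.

1200

For an in-line slider-crank, |v_piston| = rω|sinθ|·[1 + r cosθ/√(L² − r² sin²θ)].
With r = 0.038 m, L = 0.1887 m, θ = 28.1°: the bracketed kinematic factor |dx/dθ| = 0.021092 m.
ω = v/|dx/dθ| = 2.66/0.021092 = 126.11 rad/s.
N = 60ω/(2π) = 1204.3 rpm.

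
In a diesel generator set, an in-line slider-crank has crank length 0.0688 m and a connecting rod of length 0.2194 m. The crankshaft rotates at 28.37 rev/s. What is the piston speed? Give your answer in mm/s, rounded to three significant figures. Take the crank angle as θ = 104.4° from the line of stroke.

ω = 2π·28.4 = 178.3 rad/s
For an in-line slider-crank, x = r cosθ + √(L² − r² sin²θ), so v = −rω sinθ·[1 + r cosθ/√(L² − r² sin²θ)].
With r = 0.0688 m, L = 0.2194 m, θ = 104.4°: √(L² − r² sin²θ) = 0.20904 m.
v = −0.0688·178.3·0.96858·[1 + 0.0688·-0.24869/0.20904] = -10.906 m/s.
|v| = 10.906 m/s = 10906 mm/s.

10900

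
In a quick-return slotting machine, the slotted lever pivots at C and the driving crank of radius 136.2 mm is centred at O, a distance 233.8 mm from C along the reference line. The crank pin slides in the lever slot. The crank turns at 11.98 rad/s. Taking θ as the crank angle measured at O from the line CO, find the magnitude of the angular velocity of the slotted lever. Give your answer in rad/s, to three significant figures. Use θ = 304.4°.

ω = 11.98 rad/s
Crank pin A relative to C: A = (d + r cosθ, r sinθ); lever angle φ = atan2(r sinθ, d + r cosθ).
Differentiating tanφ: φ̇ = rω(d cosθ + r)/(d² + r² + 2dr cosθ).
d² + r² + 2dr cosθ = |CA|² = 0.109194 m²;  d cosθ + r = +0.26829 m.
|ω_lever| = |0.1362·11.98·+0.26829| / 0.109194 = 4.009 rad/s.

4.01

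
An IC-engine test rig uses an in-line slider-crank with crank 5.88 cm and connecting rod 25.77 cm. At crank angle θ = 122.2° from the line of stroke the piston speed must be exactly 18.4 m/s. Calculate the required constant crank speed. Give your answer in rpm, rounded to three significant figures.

For an in-line slider-crank, |v_piston| = rω|sinθ|·[1 + r cosθ/√(L² − r² sin²θ)].
With r = 0.0588 m, L = 0.2577 m, θ = 122.2°: the bracketed kinematic factor |dx/dθ| = 0.04359 m.
ω = v/|dx/dθ| = 18.4/0.04359 = 422.11 rad/s.
N = 60ω/(2π) = 4030.9 rpm.

4030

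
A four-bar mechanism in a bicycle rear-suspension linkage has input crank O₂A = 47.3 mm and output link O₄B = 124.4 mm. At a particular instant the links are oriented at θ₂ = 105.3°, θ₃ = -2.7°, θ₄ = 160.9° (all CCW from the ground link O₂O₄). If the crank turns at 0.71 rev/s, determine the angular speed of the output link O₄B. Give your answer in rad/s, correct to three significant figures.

5.71

ω₂ = 4.461 rad/s (from 0.71 rev/s).
Differentiating the loop-closure r₂e^{iθ₂}+r₃e^{iθ₃}=r₁+r₄e^{iθ₄} gives r₂ω₂e^{iθ₂}+r₃ω₃e^{iθ₃}=r₄ω₄e^{iθ₄}.
Eliminating the other unknown: ω₄ = r₂ω₂ sin(θ₂−θ₃) / [r₄ sin(θ₄−θ₃)].
Numerator sine = +0.95106; denominator sine = +0.28234.
Result = 0.0473·4.461·(+0.95106) / (0.1244·(+0.28234)) = +5.7136 rad/s; magnitude 5.7136 rad/s.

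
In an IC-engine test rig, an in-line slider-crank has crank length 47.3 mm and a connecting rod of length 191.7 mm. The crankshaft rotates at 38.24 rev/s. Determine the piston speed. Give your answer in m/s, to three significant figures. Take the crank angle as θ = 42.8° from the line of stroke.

9.14

ω = 2π·38.2 = 240.3 rad/s
For an in-line slider-crank, x = r cosθ + √(L² − r² sin²θ), so v = −rω sinθ·[1 + r cosθ/√(L² − r² sin²θ)].
With r = 0.0473 m, L = 0.1917 m, θ = 42.8°: √(L² − r² sin²θ) = 0.18899 m.
v = −0.0473·240.3·0.67944·[1 + 0.0473·0.73373/0.18899] = -9.1397 m/s.
|v| = 9.1397 m/s.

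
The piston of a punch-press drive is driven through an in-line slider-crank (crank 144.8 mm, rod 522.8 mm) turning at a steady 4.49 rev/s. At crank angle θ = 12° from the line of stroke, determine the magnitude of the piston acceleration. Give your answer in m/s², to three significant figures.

ω = 2π·4.49 = 28.21 rad/s
x(θ) = r cosθ + √(L² − r² sin²θ); with ω constant, a = ω²·d²x/dθ².
d²x/dθ² = −r cosθ − r²(cos2θ)/√u − r⁴ sin²2θ/(4u^{3/2}),  u = L² − r² sin²θ = 0.272413 m².
Substituting r = 0.1448 m, L = 0.5228 m, θ = 12°: d²x/dθ² = -0.17846 m.
a = ω²·d²x/dθ² = (28.21)²·(-0.17846) = -142.04 m/s²;  |a| = 142.04 m/s².

142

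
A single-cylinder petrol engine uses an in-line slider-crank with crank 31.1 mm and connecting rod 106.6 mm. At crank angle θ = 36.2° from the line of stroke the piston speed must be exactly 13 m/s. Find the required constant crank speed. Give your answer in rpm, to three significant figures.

5450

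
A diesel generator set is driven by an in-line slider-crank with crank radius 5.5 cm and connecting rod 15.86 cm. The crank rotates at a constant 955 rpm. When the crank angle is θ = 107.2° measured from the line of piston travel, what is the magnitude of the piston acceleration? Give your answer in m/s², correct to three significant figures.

ω = 2π·955/60 = 100 rad/s
x(θ) = r cosθ + √(L² − r² sin²θ); with ω constant, a = ω²·d²x/dθ².
d²x/dθ² = −r cosθ − r²(cos2θ)/√u − r⁴ sin²2θ/(4u^{3/2}),  u = L² − r² sin²θ = 0.0223935 m².
Substituting r = 0.055 m, L = 0.1586 m, θ = 107.2°: d²x/dθ² = +0.032725 m.
a = ω²·d²x/dθ² = (100)²·(+0.032725) = +327.3 m/s²;  |a| = 327.3 m/s².

327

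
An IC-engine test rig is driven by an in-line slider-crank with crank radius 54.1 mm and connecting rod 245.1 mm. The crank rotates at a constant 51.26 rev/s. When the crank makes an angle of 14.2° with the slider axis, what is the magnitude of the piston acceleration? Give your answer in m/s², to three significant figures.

6540

ω = 2π·51.3 = 322.1 rad/s
x(θ) = r cosθ + √(L² − r² sin²θ); with ω constant, a = ω²·d²x/dθ².
d²x/dθ² = −r cosθ − r²(cos2θ)/√u − r⁴ sin²2θ/(4u^{3/2}),  u = L² − r² sin²θ = 0.0598979 m².
Substituting r = 0.0541 m, L = 0.2451 m, θ = 14.2°: d²x/dθ² = -0.063 m.
a = ω²·d²x/dθ² = (322.1)²·(-0.063) = -6535.1 m/s²;  |a| = 6535.1 m/s².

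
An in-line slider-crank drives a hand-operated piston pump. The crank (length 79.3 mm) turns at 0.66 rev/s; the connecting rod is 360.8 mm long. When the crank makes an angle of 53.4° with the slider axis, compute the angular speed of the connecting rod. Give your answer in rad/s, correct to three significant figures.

0.552

ω = 4.147 rad/s (converted from 0.66 rev/s).
The rod makes angle φ with the slider axis where L sinφ = r sinθ; differentiating, L cosφ·φ̇ = r ω cosθ.
L cosφ = √(L² − r² sin²θ) = 0.35514 m.
|ω_rod| = r ω |cosθ| / √(L² − r² sin²θ) = 0.0793·4.147·0.59622/0.35514 = 0.55209 rad/s.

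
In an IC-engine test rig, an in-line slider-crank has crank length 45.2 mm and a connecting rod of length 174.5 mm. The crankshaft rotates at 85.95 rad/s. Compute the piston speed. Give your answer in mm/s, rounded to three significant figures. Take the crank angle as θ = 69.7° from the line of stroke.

3980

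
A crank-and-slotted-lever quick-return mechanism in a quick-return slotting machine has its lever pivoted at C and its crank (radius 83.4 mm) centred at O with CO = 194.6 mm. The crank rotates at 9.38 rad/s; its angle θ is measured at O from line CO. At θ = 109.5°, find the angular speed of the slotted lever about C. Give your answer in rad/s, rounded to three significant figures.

ω = 9.38 rad/s
Crank pin A relative to C: A = (d + r cosθ, r sinθ); lever angle φ = atan2(r sinθ, d + r cosθ).
Differentiating tanφ: φ̇ = rω(d cosθ + r)/(d² + r² + 2dr cosθ).
d² + r² + 2dr cosθ = |CA|² = 0.0339896 m²;  d cosθ + r = +0.018441 m.
|ω_lever| = |0.0834·9.38·+0.018441| / 0.0339896 = 0.42444 rad/s.

0.424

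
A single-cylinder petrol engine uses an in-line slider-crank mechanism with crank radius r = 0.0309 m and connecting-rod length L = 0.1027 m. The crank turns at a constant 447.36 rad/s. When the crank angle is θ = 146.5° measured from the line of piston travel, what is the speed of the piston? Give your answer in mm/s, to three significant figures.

ω = 447.4 rad/s
For an in-line slider-crank, x = r cosθ + √(L² − r² sin²θ), so v = −rω sinθ·[1 + r cosθ/√(L² − r² sin²θ)].
With r = 0.0309 m, L = 0.1027 m, θ = 146.5°: √(L² − r² sin²θ) = 0.10127 m.
v = −0.0309·447.4·0.55194·[1 + 0.0309·-0.83389/0.10127] = -5.6885 m/s.
|v| = 5.6885 m/s = 5688.5 mm/s.

5690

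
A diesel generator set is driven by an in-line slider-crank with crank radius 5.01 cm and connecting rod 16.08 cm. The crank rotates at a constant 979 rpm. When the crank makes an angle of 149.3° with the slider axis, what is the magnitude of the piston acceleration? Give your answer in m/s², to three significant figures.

370

ω = 2π·979/60 = 102.5 rad/s
x(θ) = r cosθ + √(L² − r² sin²θ); with ω constant, a = ω²·d²x/dθ².
d²x/dθ² = −r cosθ − r²(cos2θ)/√u − r⁴ sin²2θ/(4u^{3/2}),  u = L² − r² sin²θ = 0.0252024 m².
Substituting r = 0.0501 m, L = 0.1608 m, θ = 149.3°: d²x/dθ² = +0.035207 m.
a = ω²·d²x/dθ² = (102.5)²·(+0.035207) = +370.04 m/s²;  |a| = 370.04 m/s².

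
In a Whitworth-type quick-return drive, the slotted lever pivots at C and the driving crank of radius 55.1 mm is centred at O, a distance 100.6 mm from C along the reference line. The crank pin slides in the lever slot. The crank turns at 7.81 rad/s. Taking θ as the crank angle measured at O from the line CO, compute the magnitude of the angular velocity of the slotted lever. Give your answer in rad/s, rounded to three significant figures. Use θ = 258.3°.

ω = 7.81 rad/s
Crank pin A relative to C: A = (d + r cosθ, r sinθ); lever angle φ = atan2(r sinθ, d + r cosθ).
Differentiating tanφ: φ̇ = rω(d cosθ + r)/(d² + r² + 2dr cosθ).
d² + r² + 2dr cosθ = |CA|² = 0.0109082 m²;  d cosθ + r = +0.0347 m.
|ω_lever| = |0.0551·7.81·+0.0347| / 0.0109082 = 1.3689 rad/s.

1.37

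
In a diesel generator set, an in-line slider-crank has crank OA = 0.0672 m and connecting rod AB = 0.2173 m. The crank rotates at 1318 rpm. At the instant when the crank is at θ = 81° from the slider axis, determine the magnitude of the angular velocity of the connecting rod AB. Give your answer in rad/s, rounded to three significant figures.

ω = 138 rad/s (converted from 1318 rpm).
The rod makes angle φ with the slider axis where L sinφ = r sinθ; differentiating, L cosφ·φ̇ = r ω cosθ.
L cosφ = √(L² − r² sin²θ) = 0.20692 m.
|ω_rod| = r ω |cosθ| / √(L² − r² sin²θ) = 0.0672·138·0.15643/0.20692 = 7.0122 rad/s.

7.01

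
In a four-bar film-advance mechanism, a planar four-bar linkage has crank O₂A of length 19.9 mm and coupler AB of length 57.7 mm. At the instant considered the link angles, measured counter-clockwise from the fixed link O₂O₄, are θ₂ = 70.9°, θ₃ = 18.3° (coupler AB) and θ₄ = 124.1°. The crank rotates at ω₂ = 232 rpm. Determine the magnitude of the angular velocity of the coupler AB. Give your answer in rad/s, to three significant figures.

6.97

ω₂ = 24.29 rad/s (from 232 rpm).
Differentiating the loop-closure r₂e^{iθ₂}+r₃e^{iθ₃}=r₁+r₄e^{iθ₄} gives r₂ω₂e^{iθ₂}+r₃ω₃e^{iθ₃}=r₄ω₄e^{iθ₄}.
Eliminating the other unknown: ω₃ = r₂ω₂ sin(θ₄−θ₂) / [r₃ sin(θ₃−θ₄)].
Numerator sine = +0.80073; denominator sine = -0.96222.
Result = 0.0199·24.29·(+0.80073) / (0.0577·(-0.96222)) = -6.9728 rad/s; magnitude 6.9728 rad/s.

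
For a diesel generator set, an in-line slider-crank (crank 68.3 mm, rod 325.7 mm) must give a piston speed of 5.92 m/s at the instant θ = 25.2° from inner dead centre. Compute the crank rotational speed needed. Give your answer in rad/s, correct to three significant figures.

For an in-line slider-crank, |v_piston| = rω|sinθ|·[1 + r cosθ/√(L² − r² sin²θ)].
With r = 0.0683 m, L = 0.3257 m, θ = 25.2°: the bracketed kinematic factor |dx/dθ| = 0.034621 m.
ω = v/|dx/dθ| = 5.92/0.034621 = 171 rad/s.

171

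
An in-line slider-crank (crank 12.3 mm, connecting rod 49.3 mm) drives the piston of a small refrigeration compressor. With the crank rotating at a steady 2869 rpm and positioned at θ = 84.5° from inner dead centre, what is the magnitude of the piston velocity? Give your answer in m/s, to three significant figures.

ω = 2π·2869/60 = 300.4 rad/s
For an in-line slider-crank, x = r cosθ + √(L² − r² sin²θ), so v = −rω sinθ·[1 + r cosθ/√(L² − r² sin²θ)].
With r = 0.0123 m, L = 0.0493 m, θ = 84.5°: √(L² − r² sin²θ) = 0.047756 m.
v = −0.0123·300.4·0.99540·[1 + 0.0123·0.09585/0.047756] = -3.7692 m/s.
|v| = 3.7692 m/s.

3.77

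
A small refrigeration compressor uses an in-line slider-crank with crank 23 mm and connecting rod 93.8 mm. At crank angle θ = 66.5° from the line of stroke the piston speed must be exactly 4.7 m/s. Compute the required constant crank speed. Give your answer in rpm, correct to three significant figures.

For an in-line slider-crank, |v_piston| = rω|sinθ|·[1 + r cosθ/√(L² − r² sin²θ)].
With r = 0.023 m, L = 0.0938 m, θ = 66.5°: the bracketed kinematic factor |dx/dθ| = 0.023209 m.
ω = v/|dx/dθ| = 4.7/0.023209 = 202.51 rad/s.
N = 60ω/(2π) = 1933.8 rpm.

1930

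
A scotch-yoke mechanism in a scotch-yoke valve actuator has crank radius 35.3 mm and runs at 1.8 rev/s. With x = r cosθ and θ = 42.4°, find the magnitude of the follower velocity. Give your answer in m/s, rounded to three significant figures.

ω = 11.31 rad/s (from 1.8 rev/s).
x = r cosθ ⇒ ẋ = −rω sinθ.
|v| = rω|sinθ| = 0.0353·11.31·|sin 42.4°| = 0.2692 m/s.

0.269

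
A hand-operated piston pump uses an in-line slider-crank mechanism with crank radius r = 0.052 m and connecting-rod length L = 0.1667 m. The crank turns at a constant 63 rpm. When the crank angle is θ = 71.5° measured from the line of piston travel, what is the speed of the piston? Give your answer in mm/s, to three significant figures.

ω = 2π·63/60 = 6.597 rad/s
For an in-line slider-crank, x = r cosθ + √(L² − r² sin²θ), so v = −rω sinθ·[1 + r cosθ/√(L² − r² sin²θ)].
With r = 0.052 m, L = 0.1667 m, θ = 71.5°: √(L² − r² sin²θ) = 0.15924 m.
v = −0.052·6.597·0.94832·[1 + 0.052·0.31730/0.15924] = -0.35904 m/s.
|v| = 0.35904 m/s = 359.04 mm/s.

359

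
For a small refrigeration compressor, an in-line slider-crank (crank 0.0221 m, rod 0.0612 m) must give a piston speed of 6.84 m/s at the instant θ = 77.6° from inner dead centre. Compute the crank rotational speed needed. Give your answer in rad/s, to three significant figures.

For an in-line slider-crank, |v_piston| = rω|sinθ|·[1 + r cosθ/√(L² − r² sin²θ)].
With r = 0.0221 m, L = 0.0612 m, θ = 77.6°: the bracketed kinematic factor |dx/dθ| = 0.023373 m.
ω = v/|dx/dθ| = 6.84/0.023373 = 292.64 rad/s.

293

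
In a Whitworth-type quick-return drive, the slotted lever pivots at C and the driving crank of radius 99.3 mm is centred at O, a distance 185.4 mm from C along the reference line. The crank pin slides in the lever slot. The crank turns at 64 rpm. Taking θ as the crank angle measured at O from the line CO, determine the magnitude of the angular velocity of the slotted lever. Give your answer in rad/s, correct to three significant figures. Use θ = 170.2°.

6.98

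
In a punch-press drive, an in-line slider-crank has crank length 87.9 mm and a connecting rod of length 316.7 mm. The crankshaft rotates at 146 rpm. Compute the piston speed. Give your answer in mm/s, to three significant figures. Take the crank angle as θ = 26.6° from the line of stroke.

752

ω = 2π·146/60 = 15.29 rad/s
For an in-line slider-crank, x = r cosθ + √(L² − r² sin²θ), so v = −rω sinθ·[1 + r cosθ/√(L² − r² sin²θ)].
With r = 0.0879 m, L = 0.3167 m, θ = 26.6°: √(L² − r² sin²θ) = 0.31424 m.
v = −0.0879·15.29·0.44776·[1 + 0.0879·0.89415/0.31424] = -0.75225 m/s.
|v| = 0.75225 m/s = 752.25 mm/s.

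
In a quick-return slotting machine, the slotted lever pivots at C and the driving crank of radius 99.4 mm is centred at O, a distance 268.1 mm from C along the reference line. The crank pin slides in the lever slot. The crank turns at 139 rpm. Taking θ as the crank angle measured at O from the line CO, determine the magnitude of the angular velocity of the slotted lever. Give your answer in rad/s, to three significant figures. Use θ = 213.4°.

4.83

ω = 14.56 rad/s (from 139 rpm).
Crank pin A relative to C: A = (d + r cosθ, r sinθ); lever angle φ = atan2(r sinθ, d + r cosθ).
Differentiating tanφ: φ̇ = rω(d cosθ + r)/(d² + r² + 2dr cosθ).
d² + r² + 2dr cosθ = |CA|² = 0.037262 m²;  d cosθ + r = -0.12442 m.
|ω_lever| = |0.0994·14.56·-0.12442| / 0.037262 = 4.8313 rad/s.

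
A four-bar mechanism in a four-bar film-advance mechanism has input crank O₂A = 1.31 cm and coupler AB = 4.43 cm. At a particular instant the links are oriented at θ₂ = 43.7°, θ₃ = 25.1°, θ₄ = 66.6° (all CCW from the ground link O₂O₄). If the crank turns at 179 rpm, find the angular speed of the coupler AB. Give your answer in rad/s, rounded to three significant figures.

3.26

ω₂ = 18.74 rad/s (from 179 rpm).
Differentiating the loop-closure r₂e^{iθ₂}+r₃e^{iθ₃}=r₁+r₄e^{iθ₄} gives r₂ω₂e^{iθ₂}+r₃ω₃e^{iθ₃}=r₄ω₄e^{iθ₄}.
Eliminating the other unknown: ω₃ = r₂ω₂ sin(θ₄−θ₂) / [r₃ sin(θ₃−θ₄)].
Numerator sine = +0.38912; denominator sine = -0.66262.
Result = 0.0131·18.74·(+0.38912) / (0.0443·(-0.66262)) = -3.2552 rad/s; magnitude 3.2552 rad/s.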